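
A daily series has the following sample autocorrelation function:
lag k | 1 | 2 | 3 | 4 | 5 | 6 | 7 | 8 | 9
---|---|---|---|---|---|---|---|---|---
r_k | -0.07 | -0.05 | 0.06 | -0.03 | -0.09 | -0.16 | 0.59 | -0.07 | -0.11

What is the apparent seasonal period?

7

The largest autocorrelation is r_7 = 0.59; the remaining lags stay at or below 0.06.
The dominant spike at lag 7 indicates a seasonal period of 7.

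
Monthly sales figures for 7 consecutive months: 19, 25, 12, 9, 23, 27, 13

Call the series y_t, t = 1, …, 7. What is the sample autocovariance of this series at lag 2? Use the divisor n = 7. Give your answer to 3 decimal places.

-28.901

Mean ȳ = (19 + 25 + 12 + 9 + 23 + 27 + 13)/7 = 18.2857
Deviations: 0.7143, 6.7143, -6.2857, -9.2857, 4.7143, 8.7143, -5.2857
Σ_{t=1}^{5}(y_t−ȳ)(y_{t+2}−ȳ) = -202.3061
γ_2 = -202.3061 / 7 = -28.901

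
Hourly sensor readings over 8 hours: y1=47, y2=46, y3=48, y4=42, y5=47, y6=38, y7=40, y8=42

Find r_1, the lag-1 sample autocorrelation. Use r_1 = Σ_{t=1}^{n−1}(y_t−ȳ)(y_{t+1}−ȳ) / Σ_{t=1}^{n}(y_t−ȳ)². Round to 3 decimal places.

0.135

Mean ȳ = (47 + 46 + 48 + 42 + 47 + 38 + 40 + 42)/8 = 43.7500
Numerator Σ_{t=1}^{7}(y_t−ȳ)(y_{t+1}−ȳ) = 13.1875
Denominator Σ(y_t−ȳ)² = 97.5000
r_1 = 13.1875 / 97.5000 = 0.135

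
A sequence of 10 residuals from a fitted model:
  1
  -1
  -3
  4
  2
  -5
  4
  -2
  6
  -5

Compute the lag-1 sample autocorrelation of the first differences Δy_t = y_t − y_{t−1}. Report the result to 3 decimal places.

-0.634

First differences Δy: -2, -2, 7, -2, -7, 9, -6, 8, -11
Mean of differences = -0.6667
Numerator Σ(Δy_t−Δȳ)(Δy_{t+1}−Δȳ) = -258.7778
Denominator Σ(Δy_t−Δȳ)² = 408.0000
r_1(Δy) = -258.7778 / 408.0000 = -0.634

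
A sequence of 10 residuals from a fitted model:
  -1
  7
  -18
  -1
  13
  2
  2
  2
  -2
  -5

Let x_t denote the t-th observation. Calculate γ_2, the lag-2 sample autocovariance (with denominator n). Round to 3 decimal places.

-20.902

Mean x̄ = (-1 + 7 − 18 − 1 + 13 + 2 + 2 + 2 − 2 − 5)/10 = -0.1000
Σ_{t=1}^{8}(x_t−x̄)(x_{t+2}−x̄) = -209.0200
γ_2 = -209.0200 / 10 = -20.902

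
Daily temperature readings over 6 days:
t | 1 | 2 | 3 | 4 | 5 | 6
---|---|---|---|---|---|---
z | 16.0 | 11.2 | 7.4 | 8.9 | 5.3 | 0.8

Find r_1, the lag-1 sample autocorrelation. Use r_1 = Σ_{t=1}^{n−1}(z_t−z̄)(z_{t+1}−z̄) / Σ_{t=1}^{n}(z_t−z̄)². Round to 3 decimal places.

Mean z̄ = (16.0 + 11.2 + 7.4 + 8.9 + 5.3 + 0.8)/6 = 8.2667
Deviations from mean: 7.7333, 2.9333, -0.8667, 0.6333, -2.9667, -7.4667
Numerator Σ_{t=1}^{5}(z_t−z̄)(z_{t+1}−z̄) = 39.8656
Denominator Σ(z_t−z̄)² = 134.1133
r_1 = 39.8656 / 134.1133 = 0.297

0.297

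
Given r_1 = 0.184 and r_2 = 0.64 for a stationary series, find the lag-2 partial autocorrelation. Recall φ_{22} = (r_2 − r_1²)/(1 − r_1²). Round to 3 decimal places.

φ_{22} = (r_2 − r_1²) / (1 − r_1²)
r_1² = (0.184)² = 0.033856
Numerator = 0.64 − 0.0339 = 0.6061; denominator = 1 − 0.0339 = 0.9661
φ_{22} = 0.6061 / 0.9661 = 0.627

0.627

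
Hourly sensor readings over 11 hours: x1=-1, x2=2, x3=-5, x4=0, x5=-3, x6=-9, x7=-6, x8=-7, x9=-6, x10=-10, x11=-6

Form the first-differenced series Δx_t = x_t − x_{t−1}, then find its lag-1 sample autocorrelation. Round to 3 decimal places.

-0.601

First differences Δx: 3, -7, 5, -3, -6, 3, -1, 1, -4, 4
Mean of differences = -0.5000
Numerator Σ(Δx_t−Δx̄)(Δx_{t+1}−Δx̄) = -101.2500
Denominator Σ(Δx_t−Δx̄)² = 168.5000
r_1(Δx) = -101.2500 / 168.5000 = -0.601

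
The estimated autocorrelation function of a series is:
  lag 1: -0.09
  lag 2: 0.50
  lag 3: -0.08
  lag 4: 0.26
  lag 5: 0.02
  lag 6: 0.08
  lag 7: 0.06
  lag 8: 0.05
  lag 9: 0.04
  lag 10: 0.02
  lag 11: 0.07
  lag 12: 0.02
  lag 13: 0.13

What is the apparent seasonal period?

2

The largest autocorrelation is r_2 = 0.50, with a weaker echo at lag 4 (0.26); the remaining lags stay at or below 0.13.
The dominant spike at lag 2 indicates a seasonal period of 2.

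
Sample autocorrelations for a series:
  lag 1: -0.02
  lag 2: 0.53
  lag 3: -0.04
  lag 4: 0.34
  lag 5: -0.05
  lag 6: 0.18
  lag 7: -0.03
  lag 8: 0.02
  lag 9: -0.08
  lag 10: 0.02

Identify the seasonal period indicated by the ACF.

2

The largest autocorrelation is r_2 = 0.53, with weaker echoes at lags 4 (0.34) and 6 (0.18); the remaining lags stay at or below 0.02.
The dominant spike at lag 2 indicates a seasonal period of 2.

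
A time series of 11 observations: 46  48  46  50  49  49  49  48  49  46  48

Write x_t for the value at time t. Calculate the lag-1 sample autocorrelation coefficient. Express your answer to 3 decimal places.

-0.100

Mean x̄ = (46 + 48 + 46 + 50 + 49 + 49 + 49 + 48 + 49 + 46 + 48)/11 = 48.0000
Numerator Σ_{t=1}^{10}(x_t−x̄)(x_{t+1}−x̄) = -2.0000
Denominator Σ(x_t−x̄)² = 20.0000
r_1 = -2.0000 / 20.0000 = -0.100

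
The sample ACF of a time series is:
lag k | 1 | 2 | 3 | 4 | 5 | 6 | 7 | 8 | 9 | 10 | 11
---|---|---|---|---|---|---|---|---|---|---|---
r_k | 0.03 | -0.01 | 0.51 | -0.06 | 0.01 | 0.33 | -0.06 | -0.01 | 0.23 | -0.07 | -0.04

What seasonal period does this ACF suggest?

The largest autocorrelation is r_3 = 0.51, with weaker echoes at lags 6 (0.33) and 9 (0.23); the remaining lags stay at or below 0.03.
The dominant spike at lag 3 indicates a seasonal period of 3.

3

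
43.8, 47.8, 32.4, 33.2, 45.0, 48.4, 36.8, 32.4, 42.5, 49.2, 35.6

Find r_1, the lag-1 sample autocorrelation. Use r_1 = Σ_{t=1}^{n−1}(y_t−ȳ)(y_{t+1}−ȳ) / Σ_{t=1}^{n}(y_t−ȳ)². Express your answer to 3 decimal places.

-0.032

Mean ȳ = (43.8 + 47.8 + 32.4 + 33.2 + 45.0 + 48.4 + 36.8 + 32.4 + 42.5 + 49.2 + 35.6)/11 = 40.6455
Numerator Σ_{t=1}^{10}(y_t−ȳ)(y_{t+1}−ȳ) = -14.3866
Denominator Σ(y_t−ȳ)² = 448.5073
r_1 = -14.3866 / 448.5073 = -0.032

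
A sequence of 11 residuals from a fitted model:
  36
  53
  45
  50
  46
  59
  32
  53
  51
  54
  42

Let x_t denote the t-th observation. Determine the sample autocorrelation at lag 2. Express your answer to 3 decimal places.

Mean x̄ = (36 + 53 + 45 + 50 + 46 + 59 + 32 + 53 + 51 + 54 + 42)/11 = 47.3636
Numerator Σ_{t=1}^{9}(x_t−x̄)(x_{t+2}−x̄) = 124.1901
Denominator Σ(x_t−x̄)² = 664.5455
r_2 = 124.1901 / 664.5455 = 0.187

0.187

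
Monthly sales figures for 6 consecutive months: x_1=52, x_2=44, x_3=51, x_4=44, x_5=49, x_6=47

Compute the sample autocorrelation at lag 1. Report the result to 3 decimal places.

-0.777

Mean x̄ = (52 + 44 + 51 + 44 + 49 + 47)/6 = 47.8333
Deviations from mean: 4.1667, -3.8333, 3.1667, -3.8333, 1.1667, -0.8333
Σ(x_t−x̄)(x_{t+1}−x̄) = (-15.9722) + (-12.1389) + (-12.1389) + (-4.4722) + (-0.9722) = -45.6944
Denominator Σ(x_t−x̄)² = 58.8333
r_1 = -45.6944 / 58.8333 = -0.777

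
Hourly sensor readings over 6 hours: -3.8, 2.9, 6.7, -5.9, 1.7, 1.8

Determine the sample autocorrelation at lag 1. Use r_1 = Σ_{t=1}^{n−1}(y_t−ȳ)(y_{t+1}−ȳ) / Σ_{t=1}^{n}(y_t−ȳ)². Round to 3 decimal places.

-0.388

Mean ȳ = (-3.8 + 2.9 + 6.7 − 5.9 + 1.7 + 1.8)/6 = 0.5667
Deviations from mean: -4.3667, 2.3333, 6.1333, -6.4667, 1.1333, 1.2333
Numerator Σ_{t=1}^{5}(y_t−ȳ)(y_{t+1}−ȳ) = -41.4711
Denominator Σ(y_t−ȳ)² = 106.7533
r_1 = -41.4711 / 106.7533 = -0.388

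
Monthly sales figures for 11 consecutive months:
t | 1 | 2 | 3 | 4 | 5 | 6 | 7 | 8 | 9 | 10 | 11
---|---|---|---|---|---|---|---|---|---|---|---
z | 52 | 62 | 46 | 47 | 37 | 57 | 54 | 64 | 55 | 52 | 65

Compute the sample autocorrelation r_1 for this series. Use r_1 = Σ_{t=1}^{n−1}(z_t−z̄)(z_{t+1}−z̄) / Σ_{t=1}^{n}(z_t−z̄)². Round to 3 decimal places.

Mean z̄ = (52 + 62 + 46 + 47 + 37 + 57 + 54 + 64 + 55 + 52 + 65)/11 = 53.7273
Numerator Σ_{t=1}^{10}(z_t−z̄)(z_{t+1}−z̄) = 26.6529
Denominator Σ(z_t−z̄)² = 704.1818
r_1 = 26.6529 / 704.1818 = 0.038

0.038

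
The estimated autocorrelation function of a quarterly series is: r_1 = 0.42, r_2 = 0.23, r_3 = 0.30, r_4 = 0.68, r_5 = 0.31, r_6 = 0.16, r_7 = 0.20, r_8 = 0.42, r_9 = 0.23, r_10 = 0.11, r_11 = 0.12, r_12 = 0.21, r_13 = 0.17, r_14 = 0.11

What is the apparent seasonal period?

4

The largest autocorrelation is r_4 = 0.68; the remaining lags stay at or below 0.42. The elevated value at lag 1 (0.42), dropping to 0.23 at lag 2, reflects decaying short-term dependence rather than seasonality.
The dominant spike at lag 4 indicates a seasonal period of 4.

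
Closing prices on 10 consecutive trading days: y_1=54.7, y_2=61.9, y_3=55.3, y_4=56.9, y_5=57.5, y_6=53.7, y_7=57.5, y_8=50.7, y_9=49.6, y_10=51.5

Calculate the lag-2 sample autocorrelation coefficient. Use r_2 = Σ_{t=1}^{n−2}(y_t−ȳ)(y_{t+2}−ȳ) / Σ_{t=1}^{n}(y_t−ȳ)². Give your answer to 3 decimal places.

Mean ȳ = (54.7 + 61.9 + 55.3 + 56.9 + 57.5 + 53.7 + 57.5 + 50.7 + 49.6 + 51.5)/10 = 54.9300
Numerator Σ_{t=1}^{8}(y_t−ȳ)(y_{t+2}−ȳ) = 24.7922
Denominator Σ(y_t−ȳ)² = 125.4410
r_2 = 24.7922 / 125.4410 = 0.198

0.198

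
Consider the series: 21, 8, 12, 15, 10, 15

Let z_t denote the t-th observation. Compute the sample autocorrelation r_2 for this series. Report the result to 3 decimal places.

-0.114

Mean z̄ = (21 + 8 + 12 + 15 + 10 + 15)/6 = 13.5000
Deviations from mean: 7.5000, -5.5000, -1.5000, 1.5000, -3.5000, 1.5000
Numerator Σ_{t=1}^{4}(z_t−z̄)(z_{t+2}−z̄) = -12.0000
Denominator Σ(z_t−z̄)² = 105.5000
r_2 = -12.0000 / 105.5000 = -0.114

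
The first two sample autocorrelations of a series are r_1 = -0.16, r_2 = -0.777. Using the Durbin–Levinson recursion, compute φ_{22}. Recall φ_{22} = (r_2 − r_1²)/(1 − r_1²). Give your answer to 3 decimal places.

φ_{22} = (r_2 − r_1²) / (1 − r_1²)
r_1² = (-0.16)² = 0.0256
Numerator = -0.777 − 0.0256 = -0.8026; denominator = 1 − 0.0256 = 0.9744
φ_{22} = -0.8026 / 0.9744 = -0.824

-0.824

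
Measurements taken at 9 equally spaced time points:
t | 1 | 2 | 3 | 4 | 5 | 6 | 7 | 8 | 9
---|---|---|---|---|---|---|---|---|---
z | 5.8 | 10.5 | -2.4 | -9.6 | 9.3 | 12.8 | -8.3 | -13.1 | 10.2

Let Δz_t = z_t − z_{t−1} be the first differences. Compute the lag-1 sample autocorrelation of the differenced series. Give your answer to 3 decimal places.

First differences Δz: 4.7, -12.9, -7.2, 18.9, 3.5, -21.1, -4.8, 23.3
Mean of differences = 0.5500
Numerator Σ(Δz_t−Δz̄)(Δz_{t+1}−Δz̄) = -109.4125
Denominator Σ(Δz_t−Δz̄)² = 1618.5200
r_1(Δz) = -109.4125 / 1618.5200 = -0.068

-0.068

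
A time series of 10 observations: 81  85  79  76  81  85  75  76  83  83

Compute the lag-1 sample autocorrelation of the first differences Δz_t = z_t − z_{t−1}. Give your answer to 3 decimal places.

-0.173

First differences Δz: 4, -6, -3, 5, 4, -10, 1, 7, 0
Mean of differences = 0.2222
Numerator Σ(Δz_t−Δz̄)(Δz_{t+1}−Δz̄) = -43.6049
Denominator Σ(Δz_t−Δz̄)² = 251.5556
r_1(Δz) = -43.6049 / 251.5556 = -0.173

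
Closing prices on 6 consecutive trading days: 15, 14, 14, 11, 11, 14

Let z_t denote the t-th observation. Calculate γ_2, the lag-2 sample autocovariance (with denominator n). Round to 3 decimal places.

Mean z̄ = (15 + 14 + 14 + 11 + 11 + 14)/6 = 13.1667
Σ_{t=1}^{4}(z_t−z̄)(z_{t+2}−z̄) = -3.8889
γ_2 = -3.8889 / 6 = -0.648

-0.648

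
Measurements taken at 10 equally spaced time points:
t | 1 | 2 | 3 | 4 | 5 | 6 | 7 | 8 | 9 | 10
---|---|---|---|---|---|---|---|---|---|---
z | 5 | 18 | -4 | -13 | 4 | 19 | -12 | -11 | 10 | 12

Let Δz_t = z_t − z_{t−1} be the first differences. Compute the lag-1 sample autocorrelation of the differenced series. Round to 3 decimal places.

-0.156

First differences Δz: 13, -22, -9, 17, 15, -31, 1, 21, 2
Mean of differences = 0.7778
Numerator Σ(Δz_t−Δz̄)(Δz_{t+1}−Δz̄) = -413.3827
Denominator Σ(Δz_t−Δz̄)² = 2649.5556
r_1(Δz) = -413.3827 / 2649.5556 = -0.156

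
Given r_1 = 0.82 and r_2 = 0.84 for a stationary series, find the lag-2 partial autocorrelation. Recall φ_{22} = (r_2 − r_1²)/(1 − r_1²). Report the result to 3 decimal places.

φ_{22} = (r_2 − r_1²) / (1 − r_1²)
r_1² = (0.82)² = 0.6724
Numerator = 0.84 − 0.6724 = 0.1676; denominator = 1 − 0.6724 = 0.3276
φ_{22} = 0.1676 / 0.3276 = 0.512

0.512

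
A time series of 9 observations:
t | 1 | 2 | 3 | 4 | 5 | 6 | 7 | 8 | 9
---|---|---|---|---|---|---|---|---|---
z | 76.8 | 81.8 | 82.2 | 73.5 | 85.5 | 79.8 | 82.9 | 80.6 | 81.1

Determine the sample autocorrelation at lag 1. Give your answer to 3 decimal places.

-0.549

Mean z̄ = (76.8 + 81.8 + 82.2 + 73.5 + 85.5 + 79.8 + 82.9 + 80.6 + 81.1)/9 = 80.4667
Numerator Σ_{t=1}^{8}(z_t−z̄)(z_{t+1}−z̄) = -54.2878
Denominator Σ(z_t−z̄)² = 98.8800
r_1 = -54.2878 / 98.8800 = -0.549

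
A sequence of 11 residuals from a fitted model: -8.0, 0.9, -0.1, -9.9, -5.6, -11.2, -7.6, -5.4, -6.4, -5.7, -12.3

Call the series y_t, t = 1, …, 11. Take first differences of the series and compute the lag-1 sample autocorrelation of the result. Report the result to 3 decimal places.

First differences Δy: 8.9, -1.0, -9.8, 4.3, -5.6, 3.6, 2.2, -1.0, 0.7, -6.6
Mean of differences = -0.4300
Numerator Σ(Δy_t−Δȳ)(Δy_{t+1}−Δȳ) = -88.1029
Denominator Σ(Δy_t−Δȳ)² = 287.1010
r_1(Δy) = -88.1029 / 287.1010 = -0.307

-0.307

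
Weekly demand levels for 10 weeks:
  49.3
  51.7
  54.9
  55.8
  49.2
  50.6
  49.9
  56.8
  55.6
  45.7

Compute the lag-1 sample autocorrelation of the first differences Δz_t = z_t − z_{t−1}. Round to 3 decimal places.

-0.026

First differences Δz: 2.4, 3.2, 0.9, -6.6, 1.4, -0.7, 6.9, -1.2, -9.9
Mean of differences = -0.4000
Numerator Σ(Δz_t−Δz̄)(Δz_{t+1}−Δz̄) = -5.4300
Denominator Σ(Δz_t−Δz̄)² = 208.4400
r_1(Δz) = -5.4300 / 208.4400 = -0.026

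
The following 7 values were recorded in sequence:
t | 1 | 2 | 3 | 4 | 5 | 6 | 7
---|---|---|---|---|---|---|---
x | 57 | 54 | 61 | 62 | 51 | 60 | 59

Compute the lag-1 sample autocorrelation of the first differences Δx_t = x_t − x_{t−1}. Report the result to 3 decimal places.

First differences Δx: -3, 7, 1, -11, 9, -1
Mean of differences = 0.3333
Numerator Σ(Δx_t−Δx̄)(Δx_{t+1}−Δx̄) = -135.1111
Denominator Σ(Δx_t−Δx̄)² = 261.3333
r_1(Δx) = -135.1111 / 261.3333 = -0.517

-0.517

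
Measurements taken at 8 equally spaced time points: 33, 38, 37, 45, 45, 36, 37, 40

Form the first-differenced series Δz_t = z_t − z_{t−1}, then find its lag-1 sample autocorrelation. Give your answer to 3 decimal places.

-0.109

First differences Δz: 5, -1, 8, 0, -9, 1, 3
Mean of differences = 1.0000
Numerator Σ(Δz_t−Δz̄)(Δz_{t+1}−Δz̄) = -19.0000
Denominator Σ(Δz_t−Δz̄)² = 174.0000
r_1(Δz) = -19.0000 / 174.0000 = -0.109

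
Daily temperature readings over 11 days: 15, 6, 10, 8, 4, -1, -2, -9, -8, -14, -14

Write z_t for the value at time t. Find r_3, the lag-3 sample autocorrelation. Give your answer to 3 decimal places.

Mean z̄ = (15 + 6 + 10 + 8 + 4 − 1 − 2 − 9 − 8 − 14 − 14)/11 = -0.4545
Numerator Σ_{t=1}^{8}(z_t−z̄)(z_{t+3}−z̄) = 243.3802
Denominator Σ(z_t−z̄)² = 980.7273
r_3 = 243.3802 / 980.7273 = 0.248

0.248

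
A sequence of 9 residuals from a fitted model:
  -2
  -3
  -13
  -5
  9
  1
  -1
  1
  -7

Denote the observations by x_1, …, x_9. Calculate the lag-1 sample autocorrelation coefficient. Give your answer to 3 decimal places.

Mean x̄ = (-2 − 3 − 13 − 5 + 9 + 1 − 1 + 1 − 7)/9 = -2.2222
Numerator Σ_{t=1}^{8}(x_t−x̄)(x_{t+1}−x̄) = 35.6173
Denominator Σ(x_t−x̄)² = 295.5556
r_1 = 35.6173 / 295.5556 = 0.121

0.121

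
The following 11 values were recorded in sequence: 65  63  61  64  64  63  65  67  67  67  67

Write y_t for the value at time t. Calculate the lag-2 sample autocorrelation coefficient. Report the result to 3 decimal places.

Mean ȳ = (65 + 63 + 61 + 64 + 64 + 63 + 65 + 67 + 67 + 67 + 67)/11 = 64.8182
Numerator Σ_{t=1}^{9}(y_t−ȳ)(y_{t+2}−ȳ) = 11.2066
Denominator Σ(y_t−ȳ)² = 41.6364
r_2 = 11.2066 / 41.6364 = 0.269

0.269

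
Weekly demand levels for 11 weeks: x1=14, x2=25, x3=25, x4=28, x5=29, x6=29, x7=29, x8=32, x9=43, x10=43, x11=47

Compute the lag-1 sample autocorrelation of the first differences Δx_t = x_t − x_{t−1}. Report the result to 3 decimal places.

-0.204

First differences Δx: 11, 0, 3, 1, 0, 0, 3, 11, 0, 4
Mean of differences = 3.3000
Numerator Σ(Δx_t−Δx̄)(Δx_{t+1}−Δx̄) = -34.2900
Denominator Σ(Δx_t−Δx̄)² = 168.1000
r_1(Δx) = -34.2900 / 168.1000 = -0.204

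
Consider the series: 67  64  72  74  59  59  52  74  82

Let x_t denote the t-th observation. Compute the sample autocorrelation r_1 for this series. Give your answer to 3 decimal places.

0.208

Mean x̄ = (67 + 64 + 72 + 74 + 59 + 59 + 52 + 74 + 82)/9 = 67.0000
Numerator Σ_{t=1}^{8}(x_t−x̄)(x_{t+1}−x̄) = 148.0000
Denominator Σ(x_t−x̄)² = 710.0000
r_1 = 148.0000 / 710.0000 = 0.208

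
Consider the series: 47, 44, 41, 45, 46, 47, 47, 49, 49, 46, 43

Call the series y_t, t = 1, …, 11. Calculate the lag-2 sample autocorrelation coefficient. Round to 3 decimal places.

Mean ȳ = (47 + 44 + 41 + 45 + 46 + 47 + 47 + 49 + 49 + 46 + 43)/11 = 45.8182
Numerator Σ_{t=1}^{9}(y_t−ȳ)(y_{t+2}−ȳ) = -6.7025
Denominator Σ(y_t−ȳ)² = 59.6364
r_2 = -6.7025 / 59.6364 = -0.112

-0.112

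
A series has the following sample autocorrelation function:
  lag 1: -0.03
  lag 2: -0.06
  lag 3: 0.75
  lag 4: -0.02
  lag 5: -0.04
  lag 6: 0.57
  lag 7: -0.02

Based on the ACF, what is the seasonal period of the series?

3

The largest autocorrelation is r_3 = 0.75, with a weaker echo at lag 6 (0.57); the remaining lags stay at or below -0.02.
The dominant spike at lag 3 indicates a seasonal period of 3.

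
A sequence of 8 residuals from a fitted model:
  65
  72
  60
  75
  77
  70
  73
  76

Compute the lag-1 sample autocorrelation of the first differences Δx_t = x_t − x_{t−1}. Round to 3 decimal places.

First differences Δx: 7, -12, 15, 2, -7, 3, 3
Mean of differences = 1.5714
Numerator Σ(Δx_t−Δx̄)(Δx_{t+1}−Δx̄) = -264.0408
Denominator Σ(Δx_t−Δx̄)² = 471.7143
r_1(Δx) = -264.0408 / 471.7143 = -0.560

-0.560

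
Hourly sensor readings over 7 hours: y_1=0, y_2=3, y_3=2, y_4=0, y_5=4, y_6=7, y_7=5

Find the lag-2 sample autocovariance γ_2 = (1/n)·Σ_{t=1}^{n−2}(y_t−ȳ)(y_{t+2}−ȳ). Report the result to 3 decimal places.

-1.143

Mean ȳ = (0 + 3 + 2 + 0 + 4 + 7 + 5)/7 = 3.0000
Deviations: -3.0000, 0.0000, -1.0000, -3.0000, 1.0000, 4.0000, 2.0000
Σ_{t=1}^{5}(y_t−ȳ)(y_{t+2}−ȳ) = -8.0000
γ_2 = -8.0000 / 7 = -1.143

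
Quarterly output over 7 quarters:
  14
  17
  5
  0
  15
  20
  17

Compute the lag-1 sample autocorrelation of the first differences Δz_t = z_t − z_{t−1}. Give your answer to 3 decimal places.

0.017

First differences Δz: 3, -12, -5, 15, 5, -3
Mean of differences = 0.5000
Numerator Σ(Δz_t−Δz̄)(Δz_{t+1}−Δz̄) = 7.2500
Denominator Σ(Δz_t−Δz̄)² = 435.5000
r_1(Δz) = 7.2500 / 435.5000 = 0.017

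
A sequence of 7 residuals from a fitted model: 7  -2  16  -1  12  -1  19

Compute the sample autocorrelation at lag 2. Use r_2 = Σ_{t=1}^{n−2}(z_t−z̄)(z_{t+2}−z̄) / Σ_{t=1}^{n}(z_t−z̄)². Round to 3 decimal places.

0.523

Mean z̄ = (7 − 2 + 16 − 1 + 12 − 1 + 19)/7 = 7.1429
Deviations from mean: -0.1429, -9.1429, 8.8571, -8.1429, 4.8571, -8.1429, 11.8571
Numerator Σ_{t=1}^{5}(z_t−z̄)(z_{t+2}−z̄) = 240.1020
Denominator Σ(z_t−z̄)² = 458.8571
r_2 = 240.1020 / 458.8571 = 0.523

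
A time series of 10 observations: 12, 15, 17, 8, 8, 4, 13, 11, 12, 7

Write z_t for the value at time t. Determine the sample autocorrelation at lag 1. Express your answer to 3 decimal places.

Mean z̄ = (12 + 15 + 17 + 8 + 8 + 4 + 13 + 11 + 12 + 7)/10 = 10.7000
Numerator Σ_{t=1}^{9}(z_t−z̄)(z_{t+1}−z̄) = 21.9100
Denominator Σ(z_t−z̄)² = 140.1000
r_1 = 21.9100 / 140.1000 = 0.156

0.156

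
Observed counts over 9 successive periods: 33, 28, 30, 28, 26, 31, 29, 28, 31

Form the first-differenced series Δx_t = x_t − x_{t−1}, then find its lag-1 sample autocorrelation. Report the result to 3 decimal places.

First differences Δx: -5, 2, -2, -2, 5, -2, -1, 3
Mean of differences = -0.2500
Numerator Σ(Δx_t−Δx̄)(Δx_{t+1}−Δx̄) = -31.0625
Denominator Σ(Δx_t−Δx̄)² = 75.5000
r_1(Δx) = -31.0625 / 75.5000 = -0.411

-0.411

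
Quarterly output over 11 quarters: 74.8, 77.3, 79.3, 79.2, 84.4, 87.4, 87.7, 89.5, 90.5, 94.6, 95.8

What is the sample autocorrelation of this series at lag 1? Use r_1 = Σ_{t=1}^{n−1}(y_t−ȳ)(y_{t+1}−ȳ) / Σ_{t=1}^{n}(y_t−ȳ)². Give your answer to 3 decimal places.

Mean ȳ = (74.8 + 77.3 + 79.3 + 79.2 + 84.4 + 87.4 + 87.7 + 89.5 + 90.5 + 94.6 + 95.8)/11 = 85.5000
Numerator Σ_{t=1}^{10}(y_t−ȳ)(y_{t+1}−ȳ) = 354.6900
Denominator Σ(y_t−ȳ)² = 499.4200
r_1 = 354.6900 / 499.4200 = 0.710

0.710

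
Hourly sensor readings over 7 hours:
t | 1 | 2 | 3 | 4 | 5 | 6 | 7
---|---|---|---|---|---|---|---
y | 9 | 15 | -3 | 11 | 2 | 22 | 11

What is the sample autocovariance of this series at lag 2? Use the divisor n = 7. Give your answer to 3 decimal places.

16.723

Mean ȳ = (9 + 15 − 3 + 11 + 2 + 22 + 11)/7 = 9.5714
Deviations: -0.5714, 5.4286, -12.5714, 1.4286, -7.5714, 12.4286, 1.4286
Σ_{t=1}^{5}(y_t−ȳ)(y_{t+2}−ȳ) = 117.0612
γ_2 = 117.0612 / 7 = 16.723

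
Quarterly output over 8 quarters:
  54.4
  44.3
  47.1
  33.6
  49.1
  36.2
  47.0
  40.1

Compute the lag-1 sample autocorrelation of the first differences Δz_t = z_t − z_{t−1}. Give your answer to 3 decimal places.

-0.825

First differences Δz: -10.1, 2.8, -13.5, 15.5, -12.9, 10.8, -6.9
Mean of differences = -2.0429
Numerator Σ(Δz_t−Δz̄)(Δz_{t+1}−Δz̄) = -687.7776
Denominator Σ(Δz_t−Δz̄)² = 833.7971
r_1(Δz) = -687.7776 / 833.7971 = -0.825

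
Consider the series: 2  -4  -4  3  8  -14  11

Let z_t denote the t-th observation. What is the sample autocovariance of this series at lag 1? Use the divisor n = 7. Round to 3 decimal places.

Mean z̄ = (2 − 4 − 4 + 3 + 8 − 14 + 11)/7 = 0.2857
Σ_{t=1}^{6}(z_t−z̄)(z_{t+1}−z̄) = -242.9388
γ_1 = -242.9388 / 7 = -34.706

-34.706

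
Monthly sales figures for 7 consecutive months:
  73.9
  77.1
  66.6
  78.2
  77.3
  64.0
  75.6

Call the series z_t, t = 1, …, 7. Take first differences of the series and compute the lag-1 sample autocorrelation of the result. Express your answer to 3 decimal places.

First differences Δz: 3.2, -10.5, 11.6, -0.9, -13.3, 11.6
Mean of differences = 0.2833
Numerator Σ(Δz_t−Δz̄)(Δz_{t+1}−Δz̄) = -304.5186
Denominator Σ(Δz_t−Δz̄)² = 566.8283
r_1(Δz) = -304.5186 / 566.8283 = -0.537

-0.537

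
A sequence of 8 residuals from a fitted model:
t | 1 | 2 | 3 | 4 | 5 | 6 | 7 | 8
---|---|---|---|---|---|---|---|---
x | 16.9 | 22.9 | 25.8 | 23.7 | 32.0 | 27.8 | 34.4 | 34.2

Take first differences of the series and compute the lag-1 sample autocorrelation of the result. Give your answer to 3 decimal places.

First differences Δx: 6.0, 2.9, -2.1, 8.3, -4.2, 6.6, -0.2
Mean of differences = 2.4714
Numerator Σ(Δx_t−Δx̄)(Δx_{t+1}−Δx̄) = -104.5494
Denominator Σ(Δx_t−Δx̄)² = 136.1943
r_1(Δx) = -104.5494 / 136.1943 = -0.768

-0.768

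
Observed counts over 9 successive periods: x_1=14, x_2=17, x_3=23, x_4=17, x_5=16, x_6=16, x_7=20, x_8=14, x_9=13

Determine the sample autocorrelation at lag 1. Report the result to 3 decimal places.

0.028

Mean x̄ = (14 + 17 + 23 + 17 + 16 + 16 + 20 + 14 + 13)/9 = 16.6667
Numerator Σ_{t=1}^{8}(x_t−x̄)(x_{t+1}−x̄) = 2.2222
Denominator Σ(x_t−x̄)² = 80.0000
r_1 = 2.2222 / 80.0000 = 0.028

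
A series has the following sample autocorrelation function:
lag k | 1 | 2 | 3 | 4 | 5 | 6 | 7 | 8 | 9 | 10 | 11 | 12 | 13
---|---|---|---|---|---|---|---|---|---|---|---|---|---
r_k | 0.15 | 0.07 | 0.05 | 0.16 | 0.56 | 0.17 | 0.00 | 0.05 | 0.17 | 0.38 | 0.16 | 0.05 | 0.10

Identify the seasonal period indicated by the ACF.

5

The largest autocorrelation is r_5 = 0.56, with a weaker echo at lag 10 (0.38); the remaining lags stay at or below 0.17.
The dominant spike at lag 5 indicates a seasonal period of 5.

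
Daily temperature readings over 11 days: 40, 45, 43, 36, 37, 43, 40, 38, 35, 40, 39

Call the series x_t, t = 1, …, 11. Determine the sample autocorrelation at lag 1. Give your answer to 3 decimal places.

Mean x̄ = (40 + 45 + 43 + 36 + 37 + 43 + 40 + 38 + 35 + 40 + 39)/11 = 39.6364
Numerator Σ_{t=1}^{10}(x_t−x̄)(x_{t+1}−x̄) = 14.7769
Denominator Σ(x_t−x̄)² = 96.5455
r_1 = 14.7769 / 96.5455 = 0.153

0.153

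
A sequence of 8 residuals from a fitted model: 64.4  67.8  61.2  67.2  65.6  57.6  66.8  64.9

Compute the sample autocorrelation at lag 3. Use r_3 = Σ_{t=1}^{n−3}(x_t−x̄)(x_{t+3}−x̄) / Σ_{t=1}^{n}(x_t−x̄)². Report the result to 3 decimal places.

0.396

Mean x̄ = (64.4 + 67.8 + 61.2 + 67.2 + 65.6 + 57.6 + 66.8 + 64.9)/8 = 64.4375
Numerator Σ_{t=1}^{5}(x_t−x̄)(x_{t+3}−x̄) = 33.0058
Denominator Σ(x_t−x̄)² = 83.3188
r_3 = 33.0058 / 83.3188 = 0.396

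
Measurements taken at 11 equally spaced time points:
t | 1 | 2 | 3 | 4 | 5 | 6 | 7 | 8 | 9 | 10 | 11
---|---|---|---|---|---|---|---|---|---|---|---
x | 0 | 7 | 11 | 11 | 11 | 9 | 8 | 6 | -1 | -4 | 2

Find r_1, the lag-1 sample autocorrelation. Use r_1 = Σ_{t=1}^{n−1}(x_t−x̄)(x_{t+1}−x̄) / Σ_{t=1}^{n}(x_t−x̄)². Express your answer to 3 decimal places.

0.634

Mean x̄ = (0 + 7 + 11 + 11 + 11 + 9 + 8 + 6 − 1 − 4 + 2)/11 = 5.4545
Numerator Σ_{t=1}^{10}(x_t−x̄)(x_{t+1}−x̄) = 181.8843
Denominator Σ(x_t−x̄)² = 286.7273
r_1 = 181.8843 / 286.7273 = 0.634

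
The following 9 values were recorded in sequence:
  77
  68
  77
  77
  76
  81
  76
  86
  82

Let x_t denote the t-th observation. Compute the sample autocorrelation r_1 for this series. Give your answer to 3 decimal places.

0.129

Mean x̄ = (77 + 68 + 77 + 77 + 76 + 81 + 76 + 86 + 82)/9 = 77.7778
Numerator Σ_{t=1}^{8}(x_t−x̄)(x_{t+1}−x̄) = 25.8395
Denominator Σ(x_t−x̄)² = 199.5556
r_1 = 25.8395 / 199.5556 = 0.129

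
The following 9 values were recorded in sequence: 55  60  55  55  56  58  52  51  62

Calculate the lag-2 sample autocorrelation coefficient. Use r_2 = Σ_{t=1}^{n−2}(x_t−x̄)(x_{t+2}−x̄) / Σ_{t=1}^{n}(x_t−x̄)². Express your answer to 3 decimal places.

-0.390

Mean x̄ = (55 + 60 + 55 + 55 + 56 + 58 + 52 + 51 + 62)/9 = 56.0000
Numerator Σ_{t=1}^{7}(x_t−x̄)(x_{t+2}−x̄) = -39.0000
Denominator Σ(x_t−x̄)² = 100.0000
r_2 = -39.0000 / 100.0000 = -0.390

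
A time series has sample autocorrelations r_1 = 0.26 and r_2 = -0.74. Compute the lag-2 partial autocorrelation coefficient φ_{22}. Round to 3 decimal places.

-0.866

φ_{22} = (r_2 − r_1²) / (1 − r_1²)
r_1² = (0.26)² = 0.0676
Numerator = -0.74 − 0.0676 = -0.8076; denominator = 1 − 0.0676 = 0.9324
φ_{22} = -0.8076 / 0.9324 = -0.866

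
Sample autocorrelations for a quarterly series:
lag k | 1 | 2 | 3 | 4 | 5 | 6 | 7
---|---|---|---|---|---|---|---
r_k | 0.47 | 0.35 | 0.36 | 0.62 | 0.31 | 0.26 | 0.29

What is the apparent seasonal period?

The largest autocorrelation is r_4 = 0.62; the remaining lags stay at or below 0.47. The elevated value at lag 1 (0.47), dropping to 0.35 at lag 2, reflects decaying short-term dependence rather than seasonality.
The dominant spike at lag 4 indicates a seasonal period of 4.

4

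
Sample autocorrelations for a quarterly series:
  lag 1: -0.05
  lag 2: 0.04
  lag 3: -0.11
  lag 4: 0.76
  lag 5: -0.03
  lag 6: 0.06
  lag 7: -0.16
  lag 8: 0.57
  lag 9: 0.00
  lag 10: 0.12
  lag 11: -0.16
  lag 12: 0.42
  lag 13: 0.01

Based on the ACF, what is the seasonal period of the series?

The largest autocorrelation is r_4 = 0.76, with weaker echoes at lags 8 (0.57) and 12 (0.42); the remaining lags stay at or below 0.12.
The dominant spike at lag 4 indicates a seasonal period of 4.

4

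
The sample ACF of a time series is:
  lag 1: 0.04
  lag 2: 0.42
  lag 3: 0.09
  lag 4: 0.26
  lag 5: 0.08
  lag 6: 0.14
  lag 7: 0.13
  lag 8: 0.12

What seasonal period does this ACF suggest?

2

The largest autocorrelation is r_2 = 0.42, with a weaker echo at lag 4 (0.26); the remaining lags stay at or below 0.14.
The dominant spike at lag 2 indicates a seasonal period of 2.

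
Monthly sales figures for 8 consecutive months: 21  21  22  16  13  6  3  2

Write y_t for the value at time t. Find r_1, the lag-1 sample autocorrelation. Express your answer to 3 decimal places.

Mean ȳ = (21 + 21 + 22 + 16 + 13 + 6 + 3 + 2)/8 = 13.0000
Numerator Σ_{t=1}^{7}(y_t−ȳ)(y_{t+1}−ȳ) = 343.0000
Denominator Σ(y_t−ȳ)² = 488.0000
r_1 = 343.0000 / 488.0000 = 0.703

0.703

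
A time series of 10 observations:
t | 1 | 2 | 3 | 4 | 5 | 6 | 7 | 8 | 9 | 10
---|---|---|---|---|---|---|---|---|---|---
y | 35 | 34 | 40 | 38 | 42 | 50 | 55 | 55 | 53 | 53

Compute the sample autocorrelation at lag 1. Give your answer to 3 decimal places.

Mean ȳ = (35 + 34 + 40 + 38 + 42 + 50 + 55 + 55 + 53 + 53)/10 = 45.5000
Numerator Σ_{t=1}^{9}(y_t−ȳ)(y_{t+1}−ȳ) = 496.2500
Denominator Σ(y_t−ȳ)² = 654.5000
r_1 = 496.2500 / 654.5000 = 0.758

0.758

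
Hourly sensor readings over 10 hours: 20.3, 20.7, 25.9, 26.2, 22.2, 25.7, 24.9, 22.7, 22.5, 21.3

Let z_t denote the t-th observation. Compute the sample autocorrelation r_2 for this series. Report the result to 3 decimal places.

-0.310

Mean z̄ = (20.3 + 20.7 + 25.9 + 26.2 + 22.2 + 25.7 + 24.9 + 22.7 + 22.5 + 21.3)/10 = 23.2400
Numerator Σ_{t=1}^{8}(z_t−z̄)(z_{t+2}−z̄) = -14.0592
Denominator Σ(z_t−z̄)² = 45.4240
r_2 = -14.0592 / 45.4240 = -0.310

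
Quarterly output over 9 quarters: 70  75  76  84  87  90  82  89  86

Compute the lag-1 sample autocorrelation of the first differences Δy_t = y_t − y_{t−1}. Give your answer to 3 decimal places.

First differences Δy: 5, 1, 8, 3, 3, -8, 7, -3
Mean of differences = 2.0000
Numerator Σ(Δy_t−Δȳ)(Δy_{t+1}−Δȳ) = -87.0000
Denominator Σ(Δy_t−Δȳ)² = 198.0000
r_1(Δy) = -87.0000 / 198.0000 = -0.439

-0.439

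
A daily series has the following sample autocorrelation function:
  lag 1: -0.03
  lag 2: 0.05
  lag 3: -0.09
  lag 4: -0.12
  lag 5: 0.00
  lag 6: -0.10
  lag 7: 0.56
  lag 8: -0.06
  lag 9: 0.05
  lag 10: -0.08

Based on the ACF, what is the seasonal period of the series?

7

The largest autocorrelation is r_7 = 0.56; the remaining lags stay at or below 0.05.
The dominant spike at lag 7 indicates a seasonal period of 7.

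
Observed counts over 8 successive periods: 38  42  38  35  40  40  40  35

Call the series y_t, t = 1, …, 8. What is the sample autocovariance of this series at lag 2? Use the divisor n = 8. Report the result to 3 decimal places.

Mean ȳ = (38 + 42 + 38 + 35 + 40 + 40 + 40 + 35)/8 = 38.5000
Σ_{t=1}^{6}(y_t−ȳ)(y_{t+2}−ȳ) = -21.0000
γ_2 = -21.0000 / 8 = -2.625

-2.625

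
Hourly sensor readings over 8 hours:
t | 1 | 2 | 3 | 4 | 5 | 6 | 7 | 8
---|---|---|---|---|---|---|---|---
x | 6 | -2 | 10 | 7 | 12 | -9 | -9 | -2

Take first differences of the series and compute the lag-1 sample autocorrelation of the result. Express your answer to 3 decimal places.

First differences Δx: -8, 12, -3, 5, -21, 0, 7
Mean of differences = -1.1429
Numerator Σ(Δx_t−Δx̄)(Δx_{t+1}−Δx̄) = -261.3061
Denominator Σ(Δx_t−Δx̄)² = 722.8571
r_1(Δx) = -261.3061 / 722.8571 = -0.361

-0.361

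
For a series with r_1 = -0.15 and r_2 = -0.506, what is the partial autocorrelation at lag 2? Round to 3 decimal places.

φ_{22} = (r_2 − r_1²) / (1 − r_1²)
r_1² = (-0.15)² = 0.0225
Numerator = -0.506 − 0.0225 = -0.5285; denominator = 1 − 0.0225 = 0.9775
φ_{22} = -0.5285 / 0.9775 = -0.541

-0.541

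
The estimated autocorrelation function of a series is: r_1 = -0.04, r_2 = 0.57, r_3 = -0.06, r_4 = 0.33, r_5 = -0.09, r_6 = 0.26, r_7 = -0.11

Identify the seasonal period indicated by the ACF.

2

The largest autocorrelation is r_2 = 0.57, with weaker echoes at lags 4 (0.33) and 6 (0.26); the remaining lags stay at or below -0.04.
The dominant spike at lag 2 indicates a seasonal period of 2.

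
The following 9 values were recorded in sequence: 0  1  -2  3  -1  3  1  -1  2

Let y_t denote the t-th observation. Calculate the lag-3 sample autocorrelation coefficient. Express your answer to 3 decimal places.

Mean ȳ = (0 + 1 − 2 + 3 − 1 + 3 + 1 − 1 + 2)/9 = 0.6667
Σ(y_t−ȳ)(y_{t+3}−ȳ) = (-1.5556) + (-0.5556) + (-6.2222) + (0.7778) + (2.7778) + (3.1111) = -1.6667
Denominator Σ(y_t−ȳ)² = 26.0000
r_3 = -1.6667 / 26.0000 = -0.064

-0.064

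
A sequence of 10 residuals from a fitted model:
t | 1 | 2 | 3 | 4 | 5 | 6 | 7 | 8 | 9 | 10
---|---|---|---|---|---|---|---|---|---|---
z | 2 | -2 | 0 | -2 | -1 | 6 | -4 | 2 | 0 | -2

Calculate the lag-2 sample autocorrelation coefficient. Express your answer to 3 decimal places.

Mean z̄ = (2 − 2 + 0 − 2 − 1 + 6 − 4 + 2 + 0 − 2)/10 = -0.1000
Numerator Σ_{t=1}^{8}(z_t−z̄)(z_{t+2}−z̄) = 4.0800
Denominator Σ(z_t−z̄)² = 72.9000
r_2 = 4.0800 / 72.9000 = 0.056

0.056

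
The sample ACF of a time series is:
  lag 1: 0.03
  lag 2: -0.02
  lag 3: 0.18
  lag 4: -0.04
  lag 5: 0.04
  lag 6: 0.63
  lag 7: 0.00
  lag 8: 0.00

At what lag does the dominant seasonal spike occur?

6

The largest autocorrelation is r_6 = 0.63; the remaining lags stay at or below 0.18.
The dominant spike at lag 6 indicates a seasonal period of 6.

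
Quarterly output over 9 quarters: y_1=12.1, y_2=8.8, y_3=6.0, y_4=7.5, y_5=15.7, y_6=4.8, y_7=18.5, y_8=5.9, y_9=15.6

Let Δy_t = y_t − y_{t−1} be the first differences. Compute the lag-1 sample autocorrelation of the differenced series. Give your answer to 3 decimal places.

First differences Δy: -3.3, -2.8, 1.5, 8.2, -10.9, 13.7, -12.6, 9.7
Mean of differences = 0.4375
Numerator Σ(Δy_t−Δȳ)(Δy_{t+1}−Δȳ) = -515.1327
Denominator Σ(Δy_t−Δȳ)² = 646.0388
r_1(Δy) = -515.1327 / 646.0388 = -0.797

-0.797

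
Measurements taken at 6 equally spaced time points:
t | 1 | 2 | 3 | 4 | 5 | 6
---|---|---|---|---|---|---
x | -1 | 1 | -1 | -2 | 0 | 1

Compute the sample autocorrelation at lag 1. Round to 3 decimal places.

-0.106

Mean x̄ = (-1 + 1 − 1 − 2 + 0 + 1)/6 = -0.3333
Deviations from mean: -0.6667, 1.3333, -0.6667, -1.6667, 0.3333, 1.3333
Numerator Σ_{t=1}^{5}(x_t−x̄)(x_{t+1}−x̄) = -0.7778
Denominator Σ(x_t−x̄)² = 7.3333
r_1 = -0.7778 / 7.3333 = -0.106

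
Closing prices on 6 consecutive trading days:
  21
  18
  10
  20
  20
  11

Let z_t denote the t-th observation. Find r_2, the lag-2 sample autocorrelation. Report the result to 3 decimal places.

-0.549

Mean z̄ = (21 + 18 + 10 + 20 + 20 + 11)/6 = 16.6667
Σ(z_t−z̄)(z_{t+2}−z̄) = (-28.8889) + (4.4444) + (-22.2222) + (-18.8889) = -65.5556
Denominator Σ(z_t−z̄)² = 119.3333
r_2 = -65.5556 / 119.3333 = -0.549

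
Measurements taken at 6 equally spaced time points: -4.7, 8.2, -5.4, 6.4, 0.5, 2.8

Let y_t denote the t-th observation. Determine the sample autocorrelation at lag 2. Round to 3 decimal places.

Mean ȳ = (-4.7 + 8.2 − 5.4 + 6.4 + 0.5 + 2.8)/6 = 1.3000
Deviations from mean: -6.0000, 6.9000, -6.7000, 5.1000, -0.8000, 1.5000
Σ(y_t−ȳ)(y_{t+2}−ȳ) = (40.2000) + (35.1900) + (5.3600) + (7.6500) = 88.4000
Denominator Σ(y_t−ȳ)² = 157.4000
r_2 = 88.4000 / 157.4000 = 0.562

0.562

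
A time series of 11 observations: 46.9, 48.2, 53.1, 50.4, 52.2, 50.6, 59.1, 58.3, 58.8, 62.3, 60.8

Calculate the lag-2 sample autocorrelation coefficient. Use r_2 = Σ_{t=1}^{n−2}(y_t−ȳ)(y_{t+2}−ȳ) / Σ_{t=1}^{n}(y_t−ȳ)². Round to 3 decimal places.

0.366

Mean ȳ = (46.9 + 48.2 + 53.1 + 50.4 + 52.2 + 50.6 + 59.1 + 58.3 + 58.8 + 62.3 + 60.8)/11 = 54.6091
Numerator Σ_{t=1}^{9}(y_t−ȳ)(y_{t+2}−ȳ) = 106.6571
Denominator Σ(y_t−ȳ)² = 291.2091
r_2 = 106.6571 / 291.2091 = 0.366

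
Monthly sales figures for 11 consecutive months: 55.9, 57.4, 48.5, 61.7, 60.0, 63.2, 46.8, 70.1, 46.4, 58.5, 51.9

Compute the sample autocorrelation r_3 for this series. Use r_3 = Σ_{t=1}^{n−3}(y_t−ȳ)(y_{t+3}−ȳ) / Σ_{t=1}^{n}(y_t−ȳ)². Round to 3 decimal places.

-0.368

Mean ȳ = (55.9 + 57.4 + 48.5 + 61.7 + 60.0 + 63.2 + 46.8 + 70.1 + 46.4 + 58.5 + 51.9)/11 = 56.4000
Numerator Σ_{t=1}^{8}(y_t−ȳ)(y_{t+3}−ȳ) = -204.1400
Denominator Σ(y_t−ȳ)² = 555.4600
r_3 = -204.1400 / 555.4600 = -0.368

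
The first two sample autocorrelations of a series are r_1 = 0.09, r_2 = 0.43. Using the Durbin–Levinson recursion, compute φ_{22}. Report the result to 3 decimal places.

φ_{22} = (r_2 − r_1²) / (1 − r_1²)
r_1² = (0.09)² = 0.0081
Numerator = 0.43 − 0.0081 = 0.4219; denominator = 1 − 0.0081 = 0.9919
φ_{22} = 0.4219 / 0.9919 = 0.425

0.425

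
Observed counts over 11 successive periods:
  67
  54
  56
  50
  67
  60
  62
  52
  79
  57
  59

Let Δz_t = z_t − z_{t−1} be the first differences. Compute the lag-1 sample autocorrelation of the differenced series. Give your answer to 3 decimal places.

First differences Δz: -13, 2, -6, 17, -7, 2, -10, 27, -22, 2
Mean of differences = -0.8000
Numerator Σ(Δz_t−Δz̄)(Δz_{t+1}−Δz̄) = -1199.2400
Denominator Σ(Δz_t−Δz̄)² = 1861.6000
r_1(Δz) = -1199.2400 / 1861.6000 = -0.644

-0.644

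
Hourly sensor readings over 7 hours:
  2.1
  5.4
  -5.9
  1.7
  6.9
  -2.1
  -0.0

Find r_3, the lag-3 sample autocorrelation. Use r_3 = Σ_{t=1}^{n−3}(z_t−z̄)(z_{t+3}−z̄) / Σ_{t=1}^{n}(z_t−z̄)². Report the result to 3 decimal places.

Mean z̄ = (2.1 + 5.4 − 5.9 + 1.7 + 6.9 − 2.1 − 0.0)/7 = 1.1571
Deviations from mean: 0.9429, 4.2429, -7.0571, 0.5429, 5.7429, -3.2571, -1.1571
Numerator Σ_{t=1}^{4}(z_t−z̄)(z_{t+3}−z̄) = 47.2359
Denominator Σ(z_t−z̄)² = 113.9171
r_3 = 47.2359 / 113.9171 = 0.415

0.415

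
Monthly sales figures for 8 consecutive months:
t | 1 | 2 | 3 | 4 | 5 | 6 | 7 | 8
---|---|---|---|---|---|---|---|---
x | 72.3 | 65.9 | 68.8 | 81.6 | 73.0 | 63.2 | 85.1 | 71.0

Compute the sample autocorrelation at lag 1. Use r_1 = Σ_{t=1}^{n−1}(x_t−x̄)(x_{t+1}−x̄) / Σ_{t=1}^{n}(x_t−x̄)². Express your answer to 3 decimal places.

-0.372

Mean x̄ = (72.3 + 65.9 + 68.8 + 81.6 + 73.0 + 63.2 + 85.1 + 71.0)/8 = 72.6125
Deviations from mean: -0.3125, -6.7125, -3.8125, 8.9875, 0.3875, -9.4125, 12.4875, -1.6125
Σ(x_t−x̄)(x_{t+1}−x̄) = (2.0977) + (25.5914) + (-34.2648) + (3.4827) + (-3.6473) + (-117.5386) + (-20.1361) = -144.4152
Denominator Σ(x_t−x̄)² = 387.7488
r_1 = -144.4152 / 387.7488 = -0.372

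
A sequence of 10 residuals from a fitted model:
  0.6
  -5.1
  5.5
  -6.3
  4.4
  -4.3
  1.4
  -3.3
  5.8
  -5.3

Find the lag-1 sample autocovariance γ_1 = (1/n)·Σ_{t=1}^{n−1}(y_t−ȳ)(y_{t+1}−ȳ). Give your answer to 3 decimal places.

-17.461

Mean ȳ = (0.6 − 5.1 + 5.5 − 6.3 + 4.4 − 4.3 + 1.4 − 3.3 + 5.8 − 5.3)/10 = -0.6600
Σ_{t=1}^{9}(y_t−ȳ)(y_{t+1}−ȳ) = -174.6096
γ_1 = -174.6096 / 10 = -17.461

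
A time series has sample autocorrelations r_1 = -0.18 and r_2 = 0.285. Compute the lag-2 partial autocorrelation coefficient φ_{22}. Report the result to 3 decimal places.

φ_{22} = (r_2 − r_1²) / (1 − r_1²)
r_1² = (-0.18)² = 0.0324
Numerator = 0.285 − 0.0324 = 0.2526; denominator = 1 − 0.0324 = 0.9676
φ_{22} = 0.2526 / 0.9676 = 0.261

0.261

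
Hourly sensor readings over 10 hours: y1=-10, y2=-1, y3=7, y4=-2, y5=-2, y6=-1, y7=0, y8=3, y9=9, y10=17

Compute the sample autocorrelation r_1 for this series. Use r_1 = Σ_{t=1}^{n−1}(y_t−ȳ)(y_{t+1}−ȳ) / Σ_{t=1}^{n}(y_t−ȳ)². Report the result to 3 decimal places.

Mean ȳ = (-10 − 1 + 7 − 2 − 2 − 1 + 0 + 3 + 9 + 17)/10 = 2.0000
Numerator Σ_{t=1}^{9}(y_t−ȳ)(y_{t+1}−ȳ) = 145.0000
Denominator Σ(y_t−ȳ)² = 498.0000
r_1 = 145.0000 / 498.0000 = 0.291

0.291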